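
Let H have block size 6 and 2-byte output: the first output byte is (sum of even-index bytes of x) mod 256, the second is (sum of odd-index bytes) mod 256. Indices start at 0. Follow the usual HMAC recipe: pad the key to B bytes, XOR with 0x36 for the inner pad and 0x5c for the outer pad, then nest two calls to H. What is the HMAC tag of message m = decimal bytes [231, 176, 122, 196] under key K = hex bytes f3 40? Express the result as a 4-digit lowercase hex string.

f92a

Key hex bytes f3 40 is 2 bytes ≤ B = 6; zero-pad to 6 bytes: K' = f3 40 00 00 00 00.
K' ⊕ ipad = c5 76 36 36 36 36.  K' ⊕ opad = af 1c 5c 5c 5c 5c.
Inner input = (K'⊕ipad) ∥ m = c5 76 36 36 36 36 ∥ e7 b0 7a c4.
Inner hash: even-index sum = 658 mod 256 = 146; odd-index sum = 598 mod 256 = 86 → 92 56.
Outer input = (K'⊕opad) ∥ inner = af 1c 5c 5c 5c 5c ∥ 92 56.
Outer hash (tag): even-index sum = 505 mod 256 = 249; odd-index sum = 298 mod 256 = 42 → f9 2a.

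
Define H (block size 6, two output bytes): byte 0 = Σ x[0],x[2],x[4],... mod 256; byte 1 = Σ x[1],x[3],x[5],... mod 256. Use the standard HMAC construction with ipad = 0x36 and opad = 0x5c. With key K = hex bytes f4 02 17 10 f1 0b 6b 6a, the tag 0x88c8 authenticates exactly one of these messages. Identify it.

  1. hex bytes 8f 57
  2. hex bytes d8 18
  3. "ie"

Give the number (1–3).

Key hex bytes f4 02 17 10 f1 0b 6b 6a is 8 bytes > B = 6, so hash it first: H(key) = 67 87, then zero-pad to 6 bytes: K' = 67 87 00 00 00 00.
K' ⊕ ipad = 51 b1 36 36 36 36; K' ⊕ opad = 3b db 5c 5c 5c 5c.
m1: inner = H(51 b1 36 36 36 36 8f 57) = 4c 74; tag = H(3b db 5c 5c 5c 5c 4c 74) = 3f07
m2: inner = H(51 b1 36 36 36 36 d8 18) = 95 35; tag = H(3b db 5c 5c 5c 5c 95 35) = 88c8 ← matches
m3: inner = H(51 b1 36 36 36 36 69 65) = 26 82; tag = H(3b db 5c 5c 5c 5c 26 82) = 1915

2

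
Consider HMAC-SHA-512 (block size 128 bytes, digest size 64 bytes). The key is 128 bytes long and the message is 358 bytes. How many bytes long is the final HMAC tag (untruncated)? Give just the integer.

64

The tag is one SHA-512 digest: 64 bytes.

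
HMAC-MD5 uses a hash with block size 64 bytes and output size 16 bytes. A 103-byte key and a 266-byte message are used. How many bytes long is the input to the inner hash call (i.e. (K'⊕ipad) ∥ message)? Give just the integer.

Key is 103 > 64 bytes, so it is hashed to 16 bytes then zero-padded to 64: |K'| = 64.
Inner input = (K'⊕ipad) ∥ m → 64 + 266 = 330 bytes.

330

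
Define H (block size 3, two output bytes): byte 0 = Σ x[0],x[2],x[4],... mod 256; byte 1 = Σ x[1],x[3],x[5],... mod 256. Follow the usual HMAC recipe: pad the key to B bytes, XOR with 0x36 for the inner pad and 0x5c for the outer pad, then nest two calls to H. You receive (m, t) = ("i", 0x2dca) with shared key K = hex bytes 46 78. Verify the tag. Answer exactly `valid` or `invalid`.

Key hex bytes 46 78 is 2 bytes ≤ B = 3; zero-pad to 3 bytes: K' = 46 78 00.
K' ⊕ ipad = 70 4e 36; K' ⊕ opad = 1a 24 5c.
Inner hash: even-index sum = 166 mod 256 = 166; odd-index sum = 183 mod 256 = 183 → a6 b7.
Outer hash (recomputed tag): even-index sum = 301 mod 256 = 45; odd-index sum = 202 mod 256 = 202 → 2d ca.
Recomputed tag = 2dca; claimed = 2dca → match.

valid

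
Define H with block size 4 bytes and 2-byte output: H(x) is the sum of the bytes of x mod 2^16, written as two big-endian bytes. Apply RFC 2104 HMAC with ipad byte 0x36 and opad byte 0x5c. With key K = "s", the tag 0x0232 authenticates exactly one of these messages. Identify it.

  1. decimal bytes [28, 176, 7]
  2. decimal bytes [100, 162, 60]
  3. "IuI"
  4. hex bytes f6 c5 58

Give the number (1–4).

Key "s" = 73 is 1 byte ≤ B = 4; zero-pad to 4 bytes: K' = 73 00 00 00.
K' ⊕ ipad = 45 36 36 36; K' ⊕ opad = 2f 5c 5c 5c.
m1: inner = H(45 36 36 36 1c b0 07) = 01 ba; tag = H(2f 5c 5c 5c 01 ba) = 01fe
m2: inner = H(45 36 36 36 64 a2 3c) = 02 29; tag = H(2f 5c 5c 5c 02 29) = 016e
m3: inner = H(45 36 36 36 49 75 49) = 01 ee; tag = H(2f 5c 5c 5c 01 ee) = 0232 ← matches
m4: inner = H(45 36 36 36 f6 c5 58) = 02 fa; tag = H(2f 5c 5c 5c 02 fa) = 023f

3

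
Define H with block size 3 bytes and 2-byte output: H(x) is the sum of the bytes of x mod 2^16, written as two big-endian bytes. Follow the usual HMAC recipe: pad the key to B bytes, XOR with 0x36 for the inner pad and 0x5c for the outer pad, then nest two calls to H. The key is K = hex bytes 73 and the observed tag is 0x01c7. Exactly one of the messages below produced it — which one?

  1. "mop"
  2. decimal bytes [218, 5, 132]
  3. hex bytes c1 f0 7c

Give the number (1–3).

3

Key hex bytes 73 is 1 byte ≤ B = 3; zero-pad to 3 bytes: K' = 73 00 00.
K' ⊕ ipad = 45 36 36; K' ⊕ opad = 2f 5c 5c.
m1: inner = H(45 36 36 6d 6f 70) = 01 fd; tag = H(2f 5c 5c 01 fd) = 01e5
m2: inner = H(45 36 36 da 05 84) = 02 14; tag = H(2f 5c 5c 02 14) = 00fd
m3: inner = H(45 36 36 c1 f0 7c) = 02 de; tag = H(2f 5c 5c 02 de) = 01c7 ← matches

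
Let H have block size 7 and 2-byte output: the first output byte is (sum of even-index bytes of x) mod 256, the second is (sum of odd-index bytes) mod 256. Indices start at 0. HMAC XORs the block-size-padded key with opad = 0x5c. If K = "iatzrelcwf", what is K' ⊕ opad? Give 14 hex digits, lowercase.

6e555c5c5c5c5c

Key "iatzrelcwf" = 69 61 74 7a 72 65 6c 63 77 66 is 10 bytes > B = 7, so hash it first: H(key) = 32 09, then zero-pad to 7 bytes: K' = 32 09 00 00 00 00 00.
XOR each byte with 0x5c: 32⊕5c=6e, 09⊕5c=55, 00⊕5c=5c, 00⊕5c=5c, 00⊕5c=5c, 00⊕5c=5c, 00⊕5c=5c.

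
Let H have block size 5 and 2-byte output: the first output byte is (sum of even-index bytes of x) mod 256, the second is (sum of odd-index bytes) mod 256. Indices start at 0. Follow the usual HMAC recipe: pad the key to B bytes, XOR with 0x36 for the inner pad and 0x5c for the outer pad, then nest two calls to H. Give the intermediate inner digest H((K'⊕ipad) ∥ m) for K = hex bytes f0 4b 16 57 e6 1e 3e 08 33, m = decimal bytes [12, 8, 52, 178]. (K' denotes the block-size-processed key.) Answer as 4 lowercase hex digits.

Key hex bytes f0 4b 16 57 e6 1e 3e 08 33 is 9 bytes > B = 5, so hash it first: H(key) = 5d c8, then zero-pad to 5 bytes: K' = 5d c8 00 00 00.
K' ⊕ ipad = 6b fe 36 36 36.
Inner input = 6b fe 36 36 36 ∥ 0c 08 34 b2.
Inner hash: even-index sum = 401 mod 256 = 145; odd-index sum = 372 mod 256 = 116 → 91 74.

9174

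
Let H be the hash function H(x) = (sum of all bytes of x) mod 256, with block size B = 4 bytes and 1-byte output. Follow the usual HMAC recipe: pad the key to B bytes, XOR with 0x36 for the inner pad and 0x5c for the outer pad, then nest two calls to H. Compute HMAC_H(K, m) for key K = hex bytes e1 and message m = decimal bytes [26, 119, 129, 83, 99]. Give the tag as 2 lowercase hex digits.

Key hex bytes e1 is 1 byte ≤ B = 4; zero-pad to 4 bytes: K' = e1 00 00 00.
K' ⊕ ipad = d7 36 36 36.  K' ⊕ opad = bd 5c 5c 5c.
Inner input = (K'⊕ipad) ∥ m = d7 36 36 36 ∥ 1a 77 81 53 63.
Inner hash: sum = 215+54+54+54+26+119+129+83+99 = 833; mod 256 = 65 → 41.
Outer input = (K'⊕opad) ∥ inner = bd 5c 5c 5c ∥ 41.
Outer hash (tag): sum = 189+92+92+92+65 = 530; mod 256 = 18 → 12.

12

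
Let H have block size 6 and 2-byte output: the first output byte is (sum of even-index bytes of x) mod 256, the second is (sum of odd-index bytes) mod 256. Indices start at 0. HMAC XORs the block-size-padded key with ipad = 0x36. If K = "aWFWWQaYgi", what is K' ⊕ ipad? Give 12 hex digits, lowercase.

Key "aWFWWQaYgi" = 61 57 46 57 57 51 61 59 67 69 is 10 bytes > B = 6, so hash it first: H(key) = c6 c1, then zero-pad to 6 bytes: K' = c6 c1 00 00 00 00.
XOR each byte with 0x36: c6⊕36=f0, c1⊕36=f7, 00⊕36=36, 00⊕36=36, 00⊕36=36, 00⊕36=36.

f0f736363636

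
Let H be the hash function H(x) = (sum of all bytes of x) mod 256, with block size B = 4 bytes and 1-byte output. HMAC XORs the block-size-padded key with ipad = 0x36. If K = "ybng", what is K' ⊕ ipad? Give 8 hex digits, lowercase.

Key "ybng" = 79 62 6e 67 is exactly B = 4 bytes: K' = 79 62 6e 67.
XOR each byte with 0x36: 79⊕36=4f, 62⊕36=54, 6e⊕36=58, 67⊕36=51.

4f545851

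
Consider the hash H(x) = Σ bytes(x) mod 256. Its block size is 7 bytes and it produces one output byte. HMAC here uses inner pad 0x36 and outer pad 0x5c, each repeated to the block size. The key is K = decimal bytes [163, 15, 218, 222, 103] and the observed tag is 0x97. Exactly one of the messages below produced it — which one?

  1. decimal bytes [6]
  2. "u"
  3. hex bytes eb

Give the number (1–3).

3

Key decimal bytes [163, 15, 218, 222, 103] = a3 0f da de 67 is 5 bytes ≤ B = 7; zero-pad to 7 bytes: K' = a3 0f da de 67 00 00.
K' ⊕ ipad = 95 39 ec e8 51 36 36; K' ⊕ opad = ff 53 86 82 3b 5c 5c.
m1: inner = H(95 39 ec e8 51 36 36 06) = 65; tag = H(ff 53 86 82 3b 5c 5c 65) = b2
m2: inner = H(95 39 ec e8 51 36 36 75) = d4; tag = H(ff 53 86 82 3b 5c 5c d4) = 21
m3: inner = H(95 39 ec e8 51 36 36 eb) = 4a; tag = H(ff 53 86 82 3b 5c 5c 4a) = 97 ← matches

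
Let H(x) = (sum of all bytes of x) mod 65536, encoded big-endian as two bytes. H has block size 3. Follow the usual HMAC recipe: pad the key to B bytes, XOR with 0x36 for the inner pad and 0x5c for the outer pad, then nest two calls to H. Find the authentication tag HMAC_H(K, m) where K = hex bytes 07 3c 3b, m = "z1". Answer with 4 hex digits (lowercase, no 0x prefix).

Key hex bytes 07 3c 3b is exactly B = 3 bytes: K' = 07 3c 3b.
K' ⊕ ipad = 31 0a 0d.  K' ⊕ opad = 5b 60 67.
Inner input = (K'⊕ipad) ∥ m = 31 0a 0d ∥ 7a 31.
Inner hash: sum = 49+10+13+122+49 = 243 → 00 f3.
Outer input = (K'⊕opad) ∥ inner = 5b 60 67 ∥ 00 f3.
Outer hash (tag): sum = 91+96+103+0+243 = 533 → 02 15.

0215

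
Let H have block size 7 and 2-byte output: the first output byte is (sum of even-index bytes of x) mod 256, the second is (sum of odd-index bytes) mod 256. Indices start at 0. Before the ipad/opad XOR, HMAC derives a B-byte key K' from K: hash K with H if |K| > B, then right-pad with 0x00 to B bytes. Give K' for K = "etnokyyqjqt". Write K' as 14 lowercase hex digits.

|K| = 11 > B = 7, so first hash the key.
H(K): even-index sum = 661 mod 256 = 149; odd-index sum = 574 mod 256 = 62 → 95 3e.
Zero-pad H(K) = 95 3e to 7 bytes: K' = 95 3e 00 00 00 00 00.

953e0000000000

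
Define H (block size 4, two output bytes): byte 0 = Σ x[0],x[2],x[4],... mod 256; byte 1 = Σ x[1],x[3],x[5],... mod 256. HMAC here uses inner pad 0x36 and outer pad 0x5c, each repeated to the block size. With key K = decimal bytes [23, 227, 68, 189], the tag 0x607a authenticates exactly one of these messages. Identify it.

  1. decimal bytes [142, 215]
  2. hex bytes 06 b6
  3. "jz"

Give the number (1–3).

Key decimal bytes [23, 227, 68, 189] = 17 e3 44 bd is exactly B = 4 bytes: K' = 17 e3 44 bd.
K' ⊕ ipad = 21 d5 72 8b; K' ⊕ opad = 4b bf 18 e1.
m1: inner = H(21 d5 72 8b 8e d7) = 21 37; tag = H(4b bf 18 e1 21 37) = 84d7
m2: inner = H(21 d5 72 8b 06 b6) = 99 16; tag = H(4b bf 18 e1 99 16) = fcb6
m3: inner = H(21 d5 72 8b 6a 7a) = fd da; tag = H(4b bf 18 e1 fd da) = 607a ← matches

3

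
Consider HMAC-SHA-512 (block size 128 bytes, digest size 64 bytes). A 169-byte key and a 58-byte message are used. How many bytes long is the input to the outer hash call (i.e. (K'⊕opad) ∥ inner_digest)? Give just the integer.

192

Key is 169 > 128 bytes, so it is hashed to 64 bytes then zero-padded to 128: |K'| = 128.
Outer input = (K'⊕opad) ∥ H(inner) → 128 + 64 = 192 bytes.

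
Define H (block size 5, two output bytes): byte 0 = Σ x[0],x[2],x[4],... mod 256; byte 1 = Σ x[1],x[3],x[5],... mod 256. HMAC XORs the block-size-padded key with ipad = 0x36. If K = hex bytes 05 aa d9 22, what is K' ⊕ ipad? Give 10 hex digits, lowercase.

Key hex bytes 05 aa d9 22 is 4 bytes ≤ B = 5; zero-pad to 5 bytes: K' = 05 aa d9 22 00.
XOR each byte with 0x36: 05⊕36=33, aa⊕36=9c, d9⊕36=ef, 22⊕36=14, 00⊕36=36.

339cef1436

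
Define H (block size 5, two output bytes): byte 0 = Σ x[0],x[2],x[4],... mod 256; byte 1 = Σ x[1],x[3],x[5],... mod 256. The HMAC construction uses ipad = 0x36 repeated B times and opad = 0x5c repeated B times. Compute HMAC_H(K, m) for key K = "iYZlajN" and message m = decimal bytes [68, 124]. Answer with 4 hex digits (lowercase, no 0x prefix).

Key "iYZlajN" = 69 59 5a 6c 61 6a 4e is 7 bytes > B = 5, so hash it first: H(key) = 72 2f, then zero-pad to 5 bytes: K' = 72 2f 00 00 00.
K' ⊕ ipad = 44 19 36 36 36.  K' ⊕ opad = 2e 73 5c 5c 5c.
Inner input = (K'⊕ipad) ∥ m = 44 19 36 36 36 ∥ 44 7c.
Inner hash: even-index sum = 300 mod 256 = 44; odd-index sum = 147 mod 256 = 147 → 2c 93.
Outer input = (K'⊕opad) ∥ inner = 2e 73 5c 5c 5c ∥ 2c 93.
Outer hash (tag): even-index sum = 377 mod 256 = 121; odd-index sum = 251 mod 256 = 251 → 79 fb.

79fb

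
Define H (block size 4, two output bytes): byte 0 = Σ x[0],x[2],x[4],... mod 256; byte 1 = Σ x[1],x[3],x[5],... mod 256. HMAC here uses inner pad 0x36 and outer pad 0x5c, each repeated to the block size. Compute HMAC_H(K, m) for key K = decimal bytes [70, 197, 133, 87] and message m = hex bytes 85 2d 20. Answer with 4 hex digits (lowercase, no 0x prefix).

Key decimal bytes [70, 197, 133, 87] = 46 c5 85 57 is exactly B = 4 bytes: K' = 46 c5 85 57.
K' ⊕ ipad = 70 f3 b3 61.  K' ⊕ opad = 1a 99 d9 0b.
Inner input = (K'⊕ipad) ∥ m = 70 f3 b3 61 ∥ 85 2d 20.
Inner hash: even-index sum = 456 mod 256 = 200; odd-index sum = 385 mod 256 = 129 → c8 81.
Outer input = (K'⊕opad) ∥ inner = 1a 99 d9 0b ∥ c8 81.
Outer hash (tag): even-index sum = 443 mod 256 = 187; odd-index sum = 293 mod 256 = 37 → bb 25.

bb25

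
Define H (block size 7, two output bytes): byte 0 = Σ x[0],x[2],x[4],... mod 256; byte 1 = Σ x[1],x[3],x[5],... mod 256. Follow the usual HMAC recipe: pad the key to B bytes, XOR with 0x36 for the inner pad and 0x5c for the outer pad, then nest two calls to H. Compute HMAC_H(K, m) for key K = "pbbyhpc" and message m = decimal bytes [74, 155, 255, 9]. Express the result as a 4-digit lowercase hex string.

Key "pbbyhpc" = 70 62 62 79 68 70 63 is exactly B = 7 bytes: K' = 70 62 62 79 68 70 63.
K' ⊕ ipad = 46 54 54 4f 5e 46 55.  K' ⊕ opad = 2c 3e 3e 25 34 2c 3f.
Inner input = (K'⊕ipad) ∥ m = 46 54 54 4f 5e 46 55 ∥ 4a 9b ff 09.
Inner hash: even-index sum = 497 mod 256 = 241; odd-index sum = 562 mod 256 = 50 → f1 32.
Outer input = (K'⊕opad) ∥ inner = 2c 3e 3e 25 34 2c 3f ∥ f1 32.
Outer hash (tag): even-index sum = 271 mod 256 = 15; odd-index sum = 384 mod 256 = 128 → 0f 80.

0f80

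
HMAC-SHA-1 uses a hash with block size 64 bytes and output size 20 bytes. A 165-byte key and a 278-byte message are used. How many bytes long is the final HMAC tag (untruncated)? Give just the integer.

The tag is one SHA-1 digest: 20 bytes.

20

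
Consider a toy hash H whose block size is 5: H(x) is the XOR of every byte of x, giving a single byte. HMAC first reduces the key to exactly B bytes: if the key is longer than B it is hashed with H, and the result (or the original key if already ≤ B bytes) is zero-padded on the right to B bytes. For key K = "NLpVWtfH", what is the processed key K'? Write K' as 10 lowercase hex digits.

|K| = 8 > B = 5, so first hash the key.
H(K): XOR 4e⊕4c⊕70⊕56⊕57⊕74⊕66⊕48 = 29.
Zero-pad H(K) = 29 to 5 bytes: K' = 29 00 00 00 00.

2900000000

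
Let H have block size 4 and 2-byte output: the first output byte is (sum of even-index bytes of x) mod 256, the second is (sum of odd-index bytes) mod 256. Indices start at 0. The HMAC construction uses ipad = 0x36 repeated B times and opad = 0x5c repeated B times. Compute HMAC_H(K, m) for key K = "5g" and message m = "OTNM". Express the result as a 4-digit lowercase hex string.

Key "5g" = 35 67 is 2 bytes ≤ B = 4; zero-pad to 4 bytes: K' = 35 67 00 00.
K' ⊕ ipad = 03 51 36 36.  K' ⊕ opad = 69 3b 5c 5c.
Inner input = (K'⊕ipad) ∥ m = 03 51 36 36 ∥ 4f 54 4e 4d.
Inner hash: even-index sum = 214 mod 256 = 214; odd-index sum = 296 mod 256 = 40 → d6 28.
Outer input = (K'⊕opad) ∥ inner = 69 3b 5c 5c ∥ d6 28.
Outer hash (tag): even-index sum = 411 mod 256 = 155; odd-index sum = 191 mod 256 = 191 → 9b bf.

9bbf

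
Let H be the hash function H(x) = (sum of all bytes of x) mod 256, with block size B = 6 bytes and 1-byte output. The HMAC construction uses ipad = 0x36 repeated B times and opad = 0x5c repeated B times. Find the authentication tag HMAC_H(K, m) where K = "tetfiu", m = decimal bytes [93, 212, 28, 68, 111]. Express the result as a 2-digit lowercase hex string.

ea

Key "tetfiu" = 74 65 74 66 69 75 is exactly B = 6 bytes: K' = 74 65 74 66 69 75.
K' ⊕ ipad = 42 53 42 50 5f 43.  K' ⊕ opad = 28 39 28 3a 35 29.
Inner input = (K'⊕ipad) ∥ m = 42 53 42 50 5f 43 ∥ 5d d4 1c 44 6f.
Inner hash: sum = 66+83+66+80+95+67+93+212+28+68+111 = 969; mod 256 = 201 → c9.
Outer input = (K'⊕opad) ∥ inner = 28 39 28 3a 35 29 ∥ c9.
Outer hash (tag): sum = 40+57+40+58+53+41+201 = 490; mod 256 = 234 → ea.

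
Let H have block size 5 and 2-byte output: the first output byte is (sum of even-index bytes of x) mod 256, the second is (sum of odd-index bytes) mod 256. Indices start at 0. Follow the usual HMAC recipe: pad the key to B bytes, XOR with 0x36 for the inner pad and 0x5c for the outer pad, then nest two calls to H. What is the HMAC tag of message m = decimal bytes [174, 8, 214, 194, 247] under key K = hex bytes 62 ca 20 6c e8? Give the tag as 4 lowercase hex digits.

Key hex bytes 62 ca 20 6c e8 is exactly B = 5 bytes: K' = 62 ca 20 6c e8.
K' ⊕ ipad = 54 fc 16 5a de.  K' ⊕ opad = 3e 96 7c 30 b4.
Inner input = (K'⊕ipad) ∥ m = 54 fc 16 5a de ∥ ae 08 d6 c2 f7.
Inner hash: even-index sum = 530 mod 256 = 18; odd-index sum = 977 mod 256 = 209 → 12 d1.
Outer input = (K'⊕opad) ∥ inner = 3e 96 7c 30 b4 ∥ 12 d1.
Outer hash (tag): even-index sum = 575 mod 256 = 63; odd-index sum = 216 mod 256 = 216 → 3f d8.

3fd8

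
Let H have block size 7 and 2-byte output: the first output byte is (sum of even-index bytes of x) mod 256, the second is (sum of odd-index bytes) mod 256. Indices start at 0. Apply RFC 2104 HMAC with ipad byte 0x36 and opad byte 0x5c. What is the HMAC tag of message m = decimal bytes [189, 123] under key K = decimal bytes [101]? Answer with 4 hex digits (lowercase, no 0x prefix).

ac84

Key decimal bytes [101] = 65 is 1 byte ≤ B = 7; zero-pad to 7 bytes: K' = 65 00 00 00 00 00 00.
K' ⊕ ipad = 53 36 36 36 36 36 36.  K' ⊕ opad = 39 5c 5c 5c 5c 5c 5c.
Inner input = (K'⊕ipad) ∥ m = 53 36 36 36 36 36 36 ∥ bd 7b.
Inner hash: even-index sum = 368 mod 256 = 112; odd-index sum = 351 mod 256 = 95 → 70 5f.
Outer input = (K'⊕opad) ∥ inner = 39 5c 5c 5c 5c 5c 5c ∥ 70 5f.
Outer hash (tag): even-index sum = 428 mod 256 = 172; odd-index sum = 388 mod 256 = 132 → ac 84.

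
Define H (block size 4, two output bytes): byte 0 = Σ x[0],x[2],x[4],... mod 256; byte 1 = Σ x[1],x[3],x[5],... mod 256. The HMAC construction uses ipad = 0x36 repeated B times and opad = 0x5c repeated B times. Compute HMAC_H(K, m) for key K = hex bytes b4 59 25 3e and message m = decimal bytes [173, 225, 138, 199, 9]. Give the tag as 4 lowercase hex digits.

Key hex bytes b4 59 25 3e is exactly B = 4 bytes: K' = b4 59 25 3e.
K' ⊕ ipad = 82 6f 13 08.  K' ⊕ opad = e8 05 79 62.
Inner input = (K'⊕ipad) ∥ m = 82 6f 13 08 ∥ ad e1 8a c7 09.
Inner hash: even-index sum = 469 mod 256 = 213; odd-index sum = 543 mod 256 = 31 → d5 1f.
Outer input = (K'⊕opad) ∥ inner = e8 05 79 62 ∥ d5 1f.
Outer hash (tag): even-index sum = 566 mod 256 = 54; odd-index sum = 134 mod 256 = 134 → 36 86.

3686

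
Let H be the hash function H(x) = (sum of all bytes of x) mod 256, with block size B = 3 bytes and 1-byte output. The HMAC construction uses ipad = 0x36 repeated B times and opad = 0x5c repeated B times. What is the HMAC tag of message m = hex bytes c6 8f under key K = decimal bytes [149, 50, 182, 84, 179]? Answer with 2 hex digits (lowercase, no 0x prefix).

03

Key decimal bytes [149, 50, 182, 84, 179] = 95 32 b6 54 b3 is 5 bytes > B = 3, so hash it first: H(key) = 84, then zero-pad to 3 bytes: K' = 84 00 00.
K' ⊕ ipad = b2 36 36.  K' ⊕ opad = d8 5c 5c.
Inner input = (K'⊕ipad) ∥ m = b2 36 36 ∥ c6 8f.
Inner hash: sum = 178+54+54+198+143 = 627; mod 256 = 115 → 73.
Outer input = (K'⊕opad) ∥ inner = d8 5c 5c ∥ 73.
Outer hash (tag): sum = 216+92+92+115 = 515; mod 256 = 3 → 03.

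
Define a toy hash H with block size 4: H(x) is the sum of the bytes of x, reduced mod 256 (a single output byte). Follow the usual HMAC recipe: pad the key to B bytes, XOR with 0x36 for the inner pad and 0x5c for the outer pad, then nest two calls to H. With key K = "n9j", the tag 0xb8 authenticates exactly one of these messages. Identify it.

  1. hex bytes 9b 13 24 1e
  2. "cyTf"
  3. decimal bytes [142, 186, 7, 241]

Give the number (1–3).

Key "n9j" = 6e 39 6a is 3 bytes ≤ B = 4; zero-pad to 4 bytes: K' = 6e 39 6a 00.
K' ⊕ ipad = 58 0f 5c 36; K' ⊕ opad = 32 65 36 5c.
m1: inner = H(58 0f 5c 36 9b 13 24 1e) = e9; tag = H(32 65 36 5c e9) = 12
m2: inner = H(58 0f 5c 36 63 79 54 66) = 8f; tag = H(32 65 36 5c 8f) = b8 ← matches
m3: inner = H(58 0f 5c 36 8e ba 07 f1) = 39; tag = H(32 65 36 5c 39) = 62

2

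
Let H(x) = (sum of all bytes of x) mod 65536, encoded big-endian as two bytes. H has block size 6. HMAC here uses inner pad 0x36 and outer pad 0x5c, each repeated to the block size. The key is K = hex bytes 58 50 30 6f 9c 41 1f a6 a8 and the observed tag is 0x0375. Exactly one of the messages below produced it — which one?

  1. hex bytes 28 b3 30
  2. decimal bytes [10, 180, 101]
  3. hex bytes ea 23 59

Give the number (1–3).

2

Key hex bytes 58 50 30 6f 9c 41 1f a6 a8 is 9 bytes > B = 6, so hash it first: H(key) = 03 91, then zero-pad to 6 bytes: K' = 03 91 00 00 00 00.
K' ⊕ ipad = 35 a7 36 36 36 36; K' ⊕ opad = 5f cd 5c 5c 5c 5c.
m1: inner = H(35 a7 36 36 36 36 28 b3 30) = 02 bf; tag = H(5f cd 5c 5c 5c 5c 02 bf) = 035d
m2: inner = H(35 a7 36 36 36 36 0a b4 65) = 02 d7; tag = H(5f cd 5c 5c 5c 5c 02 d7) = 0375 ← matches
m3: inner = H(35 a7 36 36 36 36 ea 23 59) = 03 1a; tag = H(5f cd 5c 5c 5c 5c 03 1a) = 02b9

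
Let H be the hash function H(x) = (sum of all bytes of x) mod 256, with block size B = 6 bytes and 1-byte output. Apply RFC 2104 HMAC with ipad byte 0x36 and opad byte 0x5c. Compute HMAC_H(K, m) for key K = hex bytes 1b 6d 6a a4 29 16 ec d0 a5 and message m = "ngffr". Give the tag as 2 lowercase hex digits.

57

Key hex bytes 1b 6d 6a a4 29 16 ec d0 a5 is 9 bytes > B = 6, so hash it first: H(key) = 36, then zero-pad to 6 bytes: K' = 36 00 00 00 00 00.
K' ⊕ ipad = 00 36 36 36 36 36.  K' ⊕ opad = 6a 5c 5c 5c 5c 5c.
Inner input = (K'⊕ipad) ∥ m = 00 36 36 36 36 36 ∥ 6e 67 66 66 72.
Inner hash: sum = 0+54+54+54+54+54+110+103+102+102+114 = 801; mod 256 = 33 → 21.
Outer input = (K'⊕opad) ∥ inner = 6a 5c 5c 5c 5c 5c ∥ 21.
Outer hash (tag): sum = 106+92+92+92+92+92+33 = 599; mod 256 = 87 → 57.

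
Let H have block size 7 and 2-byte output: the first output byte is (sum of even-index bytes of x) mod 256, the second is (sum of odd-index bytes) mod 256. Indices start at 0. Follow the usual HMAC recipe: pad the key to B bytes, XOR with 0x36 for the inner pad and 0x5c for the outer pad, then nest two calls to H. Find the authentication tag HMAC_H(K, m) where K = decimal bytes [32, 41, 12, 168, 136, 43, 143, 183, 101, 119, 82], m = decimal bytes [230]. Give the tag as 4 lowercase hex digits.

289c

Key decimal bytes [32, 41, 12, 168, 136, 43, 143, 183, 101, 119, 82] = 20 29 0c a8 88 2b 8f b7 65 77 52 is 11 bytes > B = 7, so hash it first: H(key) = fa 2a, then zero-pad to 7 bytes: K' = fa 2a 00 00 00 00 00.
K' ⊕ ipad = cc 1c 36 36 36 36 36.  K' ⊕ opad = a6 76 5c 5c 5c 5c 5c.
Inner input = (K'⊕ipad) ∥ m = cc 1c 36 36 36 36 36 ∥ e6.
Inner hash: even-index sum = 366 mod 256 = 110; odd-index sum = 366 mod 256 = 110 → 6e 6e.
Outer input = (K'⊕opad) ∥ inner = a6 76 5c 5c 5c 5c 5c ∥ 6e 6e.
Outer hash (tag): even-index sum = 552 mod 256 = 40; odd-index sum = 412 mod 256 = 156 → 28 9c.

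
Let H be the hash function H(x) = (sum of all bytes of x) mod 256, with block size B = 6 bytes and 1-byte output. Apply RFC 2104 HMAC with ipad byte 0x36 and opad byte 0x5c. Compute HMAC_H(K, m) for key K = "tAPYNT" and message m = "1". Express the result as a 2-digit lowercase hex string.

09

Key "tAPYNT" = 74 41 50 59 4e 54 is exactly B = 6 bytes: K' = 74 41 50 59 4e 54.
K' ⊕ ipad = 42 77 66 6f 78 62.  K' ⊕ opad = 28 1d 0c 05 12 08.
Inner input = (K'⊕ipad) ∥ m = 42 77 66 6f 78 62 ∥ 31.
Inner hash: sum = 66+119+102+111+120+98+49 = 665; mod 256 = 153 → 99.
Outer input = (K'⊕opad) ∥ inner = 28 1d 0c 05 12 08 ∥ 99.
Outer hash (tag): sum = 40+29+12+5+18+8+153 = 265; mod 256 = 9 → 09.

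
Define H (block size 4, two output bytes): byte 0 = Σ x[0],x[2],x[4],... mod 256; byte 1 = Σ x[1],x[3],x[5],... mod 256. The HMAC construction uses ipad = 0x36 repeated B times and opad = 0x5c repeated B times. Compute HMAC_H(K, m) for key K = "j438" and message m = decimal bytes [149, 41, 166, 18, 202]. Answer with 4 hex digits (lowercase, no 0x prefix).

Key "j438" = 6a 34 33 38 is exactly B = 4 bytes: K' = 6a 34 33 38.
K' ⊕ ipad = 5c 02 05 0e.  K' ⊕ opad = 36 68 6f 64.
Inner input = (K'⊕ipad) ∥ m = 5c 02 05 0e ∥ 95 29 a6 12 ca.
Inner hash: even-index sum = 614 mod 256 = 102; odd-index sum = 75 mod 256 = 75 → 66 4b.
Outer input = (K'⊕opad) ∥ inner = 36 68 6f 64 ∥ 66 4b.
Outer hash (tag): even-index sum = 267 mod 256 = 11; odd-index sum = 279 mod 256 = 23 → 0b 17.

0b17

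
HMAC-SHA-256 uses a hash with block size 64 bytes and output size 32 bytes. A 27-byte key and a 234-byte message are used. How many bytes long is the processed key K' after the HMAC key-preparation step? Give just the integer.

Key is 27 ≤ 64 bytes, zero-padded: |K'| = 64.

64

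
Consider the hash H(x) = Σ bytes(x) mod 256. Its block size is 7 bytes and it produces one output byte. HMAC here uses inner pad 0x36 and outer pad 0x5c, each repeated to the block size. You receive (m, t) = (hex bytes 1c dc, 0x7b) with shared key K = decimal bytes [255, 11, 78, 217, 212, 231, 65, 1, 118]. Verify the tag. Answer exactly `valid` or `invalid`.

invalid

Key decimal bytes [255, 11, 78, 217, 212, 231, 65, 1, 118] = ff 0b 4e d9 d4 e7 41 01 76 is 9 bytes > B = 7, so hash it first: H(key) = a4, then zero-pad to 7 bytes: K' = a4 00 00 00 00 00 00.
K' ⊕ ipad = 92 36 36 36 36 36 36; K' ⊕ opad = f8 5c 5c 5c 5c 5c 5c.
Inner hash: sum = 146+54+54+54+54+54+54+28+220 = 718; mod 256 = 206 → ce.
Outer hash (recomputed tag): sum = 248+92+92+92+92+92+92+206 = 1006; mod 256 = 238 → ee.
Recomputed tag = ee; claimed = 7b → mismatch.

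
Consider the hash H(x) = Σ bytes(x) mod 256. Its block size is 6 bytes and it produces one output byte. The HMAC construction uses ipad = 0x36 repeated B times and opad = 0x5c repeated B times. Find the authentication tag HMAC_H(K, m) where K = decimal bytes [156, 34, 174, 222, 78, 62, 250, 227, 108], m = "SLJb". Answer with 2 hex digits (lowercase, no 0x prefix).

Key decimal bytes [156, 34, 174, 222, 78, 62, 250, 227, 108] = 9c 22 ae de 4e 3e fa e3 6c is 9 bytes > B = 6, so hash it first: H(key) = 1f, then zero-pad to 6 bytes: K' = 1f 00 00 00 00 00.
K' ⊕ ipad = 29 36 36 36 36 36.  K' ⊕ opad = 43 5c 5c 5c 5c 5c.
Inner input = (K'⊕ipad) ∥ m = 29 36 36 36 36 36 ∥ 53 4c 4a 62.
Inner hash: sum = 41+54+54+54+54+54+83+76+74+98 = 642; mod 256 = 130 → 82.
Outer input = (K'⊕opad) ∥ inner = 43 5c 5c 5c 5c 5c ∥ 82.
Outer hash (tag): sum = 67+92+92+92+92+92+130 = 657; mod 256 = 145 → 91.

91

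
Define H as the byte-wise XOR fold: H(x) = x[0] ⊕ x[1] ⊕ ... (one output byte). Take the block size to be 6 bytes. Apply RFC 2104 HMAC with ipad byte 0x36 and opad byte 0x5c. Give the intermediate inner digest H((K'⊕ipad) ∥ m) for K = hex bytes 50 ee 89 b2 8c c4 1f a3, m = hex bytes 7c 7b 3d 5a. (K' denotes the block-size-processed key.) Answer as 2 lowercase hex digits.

Key hex bytes 50 ee 89 b2 8c c4 1f a3 is 8 bytes > B = 6, so hash it first: H(key) = 71, then zero-pad to 6 bytes: K' = 71 00 00 00 00 00.
K' ⊕ ipad = 47 36 36 36 36 36.
Inner input = 47 36 36 36 36 36 ∥ 7c 7b 3d 5a.
Inner hash: XOR 47⊕36⊕36⊕36⊕36⊕36⊕7c⊕7b⊕3d⊕5a = 11.

11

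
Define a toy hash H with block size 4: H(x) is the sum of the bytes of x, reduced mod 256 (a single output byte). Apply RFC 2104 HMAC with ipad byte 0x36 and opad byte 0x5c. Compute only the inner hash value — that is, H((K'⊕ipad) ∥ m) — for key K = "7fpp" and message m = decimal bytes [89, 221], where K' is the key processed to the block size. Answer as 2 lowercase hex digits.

Key "7fpp" = 37 66 70 70 is exactly B = 4 bytes: K' = 37 66 70 70.
K' ⊕ ipad = 01 50 46 46.
Inner input = 01 50 46 46 ∥ 59 dd.
Inner hash: sum = 1+80+70+70+89+221 = 531; mod 256 = 19 → 13.

13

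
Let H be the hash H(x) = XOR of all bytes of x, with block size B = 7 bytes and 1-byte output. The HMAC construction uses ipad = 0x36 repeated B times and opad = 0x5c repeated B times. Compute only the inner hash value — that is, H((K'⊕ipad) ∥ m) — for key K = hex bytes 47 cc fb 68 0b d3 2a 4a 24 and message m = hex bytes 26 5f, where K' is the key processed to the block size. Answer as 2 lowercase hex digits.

cb

Key hex bytes 47 cc fb 68 0b d3 2a 4a 24 is 9 bytes > B = 7, so hash it first: H(key) = 84, then zero-pad to 7 bytes: K' = 84 00 00 00 00 00 00.
K' ⊕ ipad = b2 36 36 36 36 36 36.
Inner input = b2 36 36 36 36 36 36 ∥ 26 5f.
Inner hash: XOR b2⊕36⊕36⊕36⊕36⊕36⊕36⊕26⊕5f = cb.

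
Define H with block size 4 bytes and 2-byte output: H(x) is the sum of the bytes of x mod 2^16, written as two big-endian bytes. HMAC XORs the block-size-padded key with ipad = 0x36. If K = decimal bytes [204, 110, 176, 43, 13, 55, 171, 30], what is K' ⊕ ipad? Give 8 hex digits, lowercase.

35143636

Key decimal bytes [204, 110, 176, 43, 13, 55, 171, 30] = cc 6e b0 2b 0d 37 ab 1e is 8 bytes > B = 4, so hash it first: H(key) = 03 22, then zero-pad to 4 bytes: K' = 03 22 00 00.
XOR each byte with 0x36: 03⊕36=35, 22⊕36=14, 00⊕36=36, 00⊕36=36.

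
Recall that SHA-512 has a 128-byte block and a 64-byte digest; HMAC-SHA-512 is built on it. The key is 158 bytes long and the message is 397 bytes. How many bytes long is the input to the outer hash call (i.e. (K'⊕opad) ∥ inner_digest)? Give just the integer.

Key is 158 > 128 bytes, so it is hashed to 64 bytes then zero-padded to 128: |K'| = 128.
Outer input = (K'⊕opad) ∥ H(inner) → 128 + 64 = 192 bytes.

192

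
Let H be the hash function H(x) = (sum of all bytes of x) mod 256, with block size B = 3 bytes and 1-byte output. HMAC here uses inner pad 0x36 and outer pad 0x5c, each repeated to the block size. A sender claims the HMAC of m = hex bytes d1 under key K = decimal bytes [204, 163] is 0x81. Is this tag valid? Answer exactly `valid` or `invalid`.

Key decimal bytes [204, 163] = cc a3 is 2 bytes ≤ B = 3; zero-pad to 3 bytes: K' = cc a3 00.
K' ⊕ ipad = fa 95 36; K' ⊕ opad = 90 ff 5c.
Inner hash: sum = 250+149+54+209 = 662; mod 256 = 150 → 96.
Outer hash (recomputed tag): sum = 144+255+92+150 = 641; mod 256 = 129 → 81.
Recomputed tag = 81; claimed = 81 → match.

valid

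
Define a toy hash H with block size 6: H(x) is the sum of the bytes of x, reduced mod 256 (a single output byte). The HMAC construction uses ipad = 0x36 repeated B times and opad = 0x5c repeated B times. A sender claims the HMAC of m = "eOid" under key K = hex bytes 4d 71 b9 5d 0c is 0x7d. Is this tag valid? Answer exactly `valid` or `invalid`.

Key hex bytes 4d 71 b9 5d 0c is 5 bytes ≤ B = 6; zero-pad to 6 bytes: K' = 4d 71 b9 5d 0c 00.
K' ⊕ ipad = 7b 47 8f 6b 3a 36; K' ⊕ opad = 11 2d e5 01 50 5c.
Inner hash: sum = 123+71+143+107+58+54+101+79+105+100 = 941; mod 256 = 173 → ad.
Outer hash (recomputed tag): sum = 17+45+229+1+80+92+173 = 637; mod 256 = 125 → 7d.
Recomputed tag = 7d; claimed = 7d → match.

valid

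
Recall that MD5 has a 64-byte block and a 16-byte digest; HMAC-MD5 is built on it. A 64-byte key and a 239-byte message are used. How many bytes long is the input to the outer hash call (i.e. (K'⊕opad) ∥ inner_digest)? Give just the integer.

Key is 64 ≤ 64 bytes, zero-padded: |K'| = 64.
Outer input = (K'⊕opad) ∥ H(inner) → 64 + 16 = 80 bytes.

80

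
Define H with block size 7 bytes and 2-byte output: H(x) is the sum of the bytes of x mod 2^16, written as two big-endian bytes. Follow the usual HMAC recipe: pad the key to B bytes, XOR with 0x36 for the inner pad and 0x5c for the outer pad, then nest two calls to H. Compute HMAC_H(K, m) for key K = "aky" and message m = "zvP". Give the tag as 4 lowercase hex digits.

Key "aky" = 61 6b 79 is 3 bytes ≤ B = 7; zero-pad to 7 bytes: K' = 61 6b 79 00 00 00 00.
K' ⊕ ipad = 57 5d 4f 36 36 36 36.  K' ⊕ opad = 3d 37 25 5c 5c 5c 5c.
Inner input = (K'⊕ipad) ∥ m = 57 5d 4f 36 36 36 36 ∥ 7a 76 50.
Inner hash: sum = 87+93+79+54+54+54+54+122+118+80 = 795 → 03 1b.
Outer input = (K'⊕opad) ∥ inner = 3d 37 25 5c 5c 5c 5c ∥ 03 1b.
Outer hash (tag): sum = 61+55+37+92+92+92+92+3+27 = 551 → 02 27.

0227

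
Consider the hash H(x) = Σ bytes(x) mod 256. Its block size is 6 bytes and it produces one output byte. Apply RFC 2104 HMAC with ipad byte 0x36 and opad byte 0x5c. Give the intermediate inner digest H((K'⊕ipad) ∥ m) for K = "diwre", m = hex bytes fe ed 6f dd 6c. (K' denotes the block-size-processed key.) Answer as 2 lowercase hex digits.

62

Key "diwre" = 64 69 77 72 65 is 5 bytes ≤ B = 6; zero-pad to 6 bytes: K' = 64 69 77 72 65 00.
K' ⊕ ipad = 52 5f 41 44 53 36.
Inner input = 52 5f 41 44 53 36 ∥ fe ed 6f dd 6c.
Inner hash: sum = 82+95+65+68+83+54+254+237+111+221+108 = 1378; mod 256 = 98 → 62.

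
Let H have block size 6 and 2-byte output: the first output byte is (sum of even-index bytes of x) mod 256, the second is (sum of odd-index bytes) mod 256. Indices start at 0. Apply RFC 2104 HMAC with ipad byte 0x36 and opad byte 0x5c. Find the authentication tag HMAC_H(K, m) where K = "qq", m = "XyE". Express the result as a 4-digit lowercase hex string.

Key "qq" = 71 71 is 2 bytes ≤ B = 6; zero-pad to 6 bytes: K' = 71 71 00 00 00 00.
K' ⊕ ipad = 47 47 36 36 36 36.  K' ⊕ opad = 2d 2d 5c 5c 5c 5c.
Inner input = (K'⊕ipad) ∥ m = 47 47 36 36 36 36 ∥ 58 79 45.
Inner hash: even-index sum = 336 mod 256 = 80; odd-index sum = 300 mod 256 = 44 → 50 2c.
Outer input = (K'⊕opad) ∥ inner = 2d 2d 5c 5c 5c 5c ∥ 50 2c.
Outer hash (tag): even-index sum = 309 mod 256 = 53; odd-index sum = 273 mod 256 = 17 → 35 11.

3511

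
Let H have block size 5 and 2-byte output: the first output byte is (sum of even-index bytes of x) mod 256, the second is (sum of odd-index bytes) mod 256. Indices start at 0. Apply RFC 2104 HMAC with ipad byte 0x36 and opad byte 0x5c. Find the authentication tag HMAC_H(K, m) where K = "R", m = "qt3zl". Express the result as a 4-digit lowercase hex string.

4276

Key "R" = 52 is 1 byte ≤ B = 5; zero-pad to 5 bytes: K' = 52 00 00 00 00.
K' ⊕ ipad = 64 36 36 36 36.  K' ⊕ opad = 0e 5c 5c 5c 5c.
Inner input = (K'⊕ipad) ∥ m = 64 36 36 36 36 ∥ 71 74 33 7a 6c.
Inner hash: even-index sum = 446 mod 256 = 190; odd-index sum = 380 mod 256 = 124 → be 7c.
Outer input = (K'⊕opad) ∥ inner = 0e 5c 5c 5c 5c ∥ be 7c.
Outer hash (tag): even-index sum = 322 mod 256 = 66; odd-index sum = 374 mod 256 = 118 → 42 76.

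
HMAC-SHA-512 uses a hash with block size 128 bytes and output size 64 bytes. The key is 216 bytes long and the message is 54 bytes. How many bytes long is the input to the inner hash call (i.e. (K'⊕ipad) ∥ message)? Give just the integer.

Key is 216 > 128 bytes, so it is hashed to 64 bytes then zero-padded to 128: |K'| = 128.
Inner input = (K'⊕ipad) ∥ m → 128 + 54 = 182 bytes.

182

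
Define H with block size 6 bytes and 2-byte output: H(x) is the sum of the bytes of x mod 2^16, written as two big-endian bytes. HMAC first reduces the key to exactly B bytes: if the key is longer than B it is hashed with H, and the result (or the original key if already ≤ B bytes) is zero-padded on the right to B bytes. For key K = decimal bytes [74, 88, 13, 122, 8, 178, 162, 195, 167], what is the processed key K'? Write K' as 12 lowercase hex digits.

03ef00000000

|K| = 9 > B = 6, so first hash the key.
H(K): sum = 74+88+13+122+8+178+162+195+167 = 1007 → 03 ef.
Zero-pad H(K) = 03 ef to 6 bytes: K' = 03 ef 00 00 00 00.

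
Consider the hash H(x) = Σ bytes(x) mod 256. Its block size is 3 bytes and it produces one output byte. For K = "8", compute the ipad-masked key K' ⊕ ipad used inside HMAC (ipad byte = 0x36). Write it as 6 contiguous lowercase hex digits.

Key "8" = 38 is 1 byte ≤ B = 3; zero-pad to 3 bytes: K' = 38 00 00.
XOR each byte with 0x36: 38⊕36=0e, 00⊕36=36, 00⊕36=36.

0e3636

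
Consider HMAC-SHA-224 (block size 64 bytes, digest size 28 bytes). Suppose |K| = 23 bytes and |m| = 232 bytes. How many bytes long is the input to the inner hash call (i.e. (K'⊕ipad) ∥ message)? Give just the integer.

Key is 23 ≤ 64 bytes, zero-padded: |K'| = 64.
Inner input = (K'⊕ipad) ∥ m → 64 + 232 = 296 bytes.

296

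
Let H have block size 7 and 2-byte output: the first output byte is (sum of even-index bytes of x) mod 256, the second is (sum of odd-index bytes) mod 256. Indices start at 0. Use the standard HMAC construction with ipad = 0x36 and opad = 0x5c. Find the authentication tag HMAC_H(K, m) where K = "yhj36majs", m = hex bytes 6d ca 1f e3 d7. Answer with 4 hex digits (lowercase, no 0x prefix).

Key "yhj36majs" = 79 68 6a 33 36 6d 61 6a 73 is 9 bytes > B = 7, so hash it first: H(key) = ed 72, then zero-pad to 7 bytes: K' = ed 72 00 00 00 00 00.
K' ⊕ ipad = db 44 36 36 36 36 36.  K' ⊕ opad = b1 2e 5c 5c 5c 5c 5c.
Inner input = (K'⊕ipad) ∥ m = db 44 36 36 36 36 36 ∥ 6d ca 1f e3 d7.
Inner hash: even-index sum = 810 mod 256 = 42; odd-index sum = 531 mod 256 = 19 → 2a 13.
Outer input = (K'⊕opad) ∥ inner = b1 2e 5c 5c 5c 5c 5c ∥ 2a 13.
Outer hash (tag): even-index sum = 472 mod 256 = 216; odd-index sum = 272 mod 256 = 16 → d8 10.

d810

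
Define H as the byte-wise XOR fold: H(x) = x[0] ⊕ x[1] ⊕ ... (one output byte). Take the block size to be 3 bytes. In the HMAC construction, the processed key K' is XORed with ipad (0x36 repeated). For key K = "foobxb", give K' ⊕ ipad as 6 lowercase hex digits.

Key "foobxb" = 66 6f 6f 62 78 62 is 6 bytes > B = 3, so hash it first: H(key) = 1e, then zero-pad to 3 bytes: K' = 1e 00 00.
XOR each byte with 0x36: 1e⊕36=28, 00⊕36=36, 00⊕36=36.

283636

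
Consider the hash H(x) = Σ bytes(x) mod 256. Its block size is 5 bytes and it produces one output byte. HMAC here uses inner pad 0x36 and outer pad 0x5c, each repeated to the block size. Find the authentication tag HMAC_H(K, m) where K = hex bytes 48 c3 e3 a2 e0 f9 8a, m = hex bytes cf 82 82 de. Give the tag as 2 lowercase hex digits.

Key hex bytes 48 c3 e3 a2 e0 f9 8a is 7 bytes > B = 5, so hash it first: H(key) = f3, then zero-pad to 5 bytes: K' = f3 00 00 00 00.
K' ⊕ ipad = c5 36 36 36 36.  K' ⊕ opad = af 5c 5c 5c 5c.
Inner input = (K'⊕ipad) ∥ m = c5 36 36 36 36 ∥ cf 82 82 de.
Inner hash: sum = 197+54+54+54+54+207+130+130+222 = 1102; mod 256 = 78 → 4e.
Outer input = (K'⊕opad) ∥ inner = af 5c 5c 5c 5c ∥ 4e.
Outer hash (tag): sum = 175+92+92+92+92+78 = 621; mod 256 = 109 → 6d.

6d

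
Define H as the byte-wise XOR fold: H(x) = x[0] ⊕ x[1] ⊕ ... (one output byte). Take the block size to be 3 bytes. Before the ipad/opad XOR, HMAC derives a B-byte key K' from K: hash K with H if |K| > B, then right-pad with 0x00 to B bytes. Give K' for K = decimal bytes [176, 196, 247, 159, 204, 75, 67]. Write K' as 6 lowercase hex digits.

d80000

|K| = 7 > B = 3, so first hash the key.
H(K): XOR b0⊕c4⊕f7⊕9f⊕cc⊕4b⊕43 = d8.
Zero-pad H(K) = d8 to 3 bytes: K' = d8 00 00.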